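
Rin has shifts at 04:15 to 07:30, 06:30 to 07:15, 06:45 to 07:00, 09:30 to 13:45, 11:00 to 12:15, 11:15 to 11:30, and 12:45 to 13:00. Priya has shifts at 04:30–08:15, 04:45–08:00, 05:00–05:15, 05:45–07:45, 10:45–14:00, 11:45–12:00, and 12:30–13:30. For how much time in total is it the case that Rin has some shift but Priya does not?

1 h 30 min

A, merged: 04:15-07:30, 09:30-13:45.
B, merged: 04:30-08:15, 10:45-14:00.
A \ B = 04:15-04:30, 09:30-10:45.
Total: 15 min + 1 h 15 min = 1 h 30 min.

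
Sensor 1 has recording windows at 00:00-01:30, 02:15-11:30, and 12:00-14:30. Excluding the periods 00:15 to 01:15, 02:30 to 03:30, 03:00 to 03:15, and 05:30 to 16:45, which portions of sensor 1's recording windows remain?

Second set merges to 00:15-01:15, 02:30-03:30, 05:30-16:45.
00:00-01:30 with B removed leaves 00:00-00:15, 01:15-01:30.
02:15-11:30 with B removed leaves 02:15-02:30, 03:30-05:30.
12:00-14:30 lies entirely inside B → drops out.

00:00-00:15, 01:15-01:30, 02:15-02:30, 03:30-05:30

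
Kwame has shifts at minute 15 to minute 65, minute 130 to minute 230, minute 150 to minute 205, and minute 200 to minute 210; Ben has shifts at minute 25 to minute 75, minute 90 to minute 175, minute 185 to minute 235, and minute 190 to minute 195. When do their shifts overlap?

Merge the first list: minute 15 to minute 65, minute 130 to minute 230.
Merge the second list: minute 25 to minute 75, minute 90 to minute 175, minute 185 to minute 235.
minute 15 to minute 65 overlaps B on minute 25 to minute 65.
minute 130 to minute 230 overlaps B on minute 130 to minute 175, minute 185 to minute 230.

minute 25 to minute 65, minute 130 to minute 175, minute 185 to minute 230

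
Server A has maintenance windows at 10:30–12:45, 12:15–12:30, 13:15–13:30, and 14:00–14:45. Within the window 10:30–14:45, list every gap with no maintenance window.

Covered (merged): 10:30-12:45, 13:15-13:30, 14:00-14:45.
Complement within 10:30-14:45: 12:45-13:15, 13:30-14:00.

12:45-13:15, 13:30-14:00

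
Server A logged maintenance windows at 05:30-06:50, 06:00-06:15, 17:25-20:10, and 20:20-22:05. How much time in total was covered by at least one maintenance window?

5 h 50 min

Merged: 05:30–06:50, 17:25–20:10, 20:20–22:05.
Lengths: 1 h 20 min + 2 h 45 min + 1 h 45 min = 5 h 50 min.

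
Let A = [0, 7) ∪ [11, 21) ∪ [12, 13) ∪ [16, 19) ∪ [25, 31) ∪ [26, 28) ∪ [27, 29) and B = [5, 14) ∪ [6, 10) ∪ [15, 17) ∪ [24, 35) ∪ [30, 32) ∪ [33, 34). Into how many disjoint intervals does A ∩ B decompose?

Merge the first list: [0, 7), [11, 21), [25, 31).
Merge the second list: [5, 14), [15, 17), [24, 35).
A ∩ B = [5, 7), [11, 14), [15, 17), [25, 31).
That is 4 disjoint pieces.

4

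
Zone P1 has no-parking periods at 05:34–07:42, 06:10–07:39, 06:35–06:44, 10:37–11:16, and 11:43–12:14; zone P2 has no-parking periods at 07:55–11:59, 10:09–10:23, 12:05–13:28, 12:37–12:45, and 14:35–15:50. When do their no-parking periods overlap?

10:37–11:16, 11:43–11:59, 12:05–12:14

First set merges to 05:34–07:42, 10:37–11:16, 11:43–12:14.
Second set merges to 07:55–11:59, 12:05–13:28, 14:35–15:50.
05:34–07:42: no overlap with the second set.
10:37–11:16 meets the second set on 10:37–11:16.
11:43–12:14 meets the second set on 11:43–11:59, 12:05–12:14.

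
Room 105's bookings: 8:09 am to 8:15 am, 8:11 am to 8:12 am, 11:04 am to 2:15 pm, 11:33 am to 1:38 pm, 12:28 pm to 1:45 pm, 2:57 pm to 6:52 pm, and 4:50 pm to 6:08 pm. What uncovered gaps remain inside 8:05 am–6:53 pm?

8:05 am-8:09 am, 8:15 am-11:04 am, 2:15 pm-2:57 pm, 6:52 pm-6:53 pm

The merged coverage is 8:09 am-8:15 am, 11:04 am-2:15 pm, 2:57 pm-6:52 pm.
Complement within 8:05 am-6:53 pm: 8:05 am-8:09 am, 8:15 am-11:04 am, 2:15 pm-2:57 pm, 6:52 pm-6:53 pm.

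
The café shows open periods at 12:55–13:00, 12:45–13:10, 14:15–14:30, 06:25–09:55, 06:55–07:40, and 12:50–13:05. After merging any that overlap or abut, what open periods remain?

06:25–09:55, 12:45–13:10, 14:15–14:30

Sort by start: 06:25–09:55, 06:55–07:40, 12:45–13:10, 12:50–13:05, 12:55–13:00, 14:15–14:30.
06:55–07:40 overlaps/touches 06:25–09:55 → extend to 06:25–09:55.
12:45–13:10 is disjoint → start new block.
12:50–13:05 overlaps/touches 12:45–13:10 → extend to 12:45–13:10.
12:55–13:00 overlaps/touches 12:45–13:10 → extend to 12:45–13:10.
14:15–14:30 is disjoint → start new block.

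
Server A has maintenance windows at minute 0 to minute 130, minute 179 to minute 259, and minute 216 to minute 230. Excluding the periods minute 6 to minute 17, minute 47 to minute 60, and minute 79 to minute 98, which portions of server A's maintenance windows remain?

First set merges to minute 0 to minute 130, minute 179 to minute 259.
minute 0 to minute 130 \ B = minute 0 to minute 6, minute 17 to minute 47, minute 60 to minute 79, minute 98 to minute 130.
minute 179 to minute 259: nothing removed.

minute 0 to minute 6, minute 17 to minute 47, minute 60 to minute 79, minute 98 to minute 130, minute 179 to minute 259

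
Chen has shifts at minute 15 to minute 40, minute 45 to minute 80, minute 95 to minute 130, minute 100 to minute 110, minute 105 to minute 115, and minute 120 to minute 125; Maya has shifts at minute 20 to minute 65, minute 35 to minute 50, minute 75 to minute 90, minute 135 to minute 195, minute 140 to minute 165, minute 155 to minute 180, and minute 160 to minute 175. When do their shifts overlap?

minute 20 to minute 40, minute 45 to minute 65, minute 75 to minute 80

A, merged: minute 15 to minute 40, minute 45 to minute 80, minute 95 to minute 130.
B, merged: minute 20 to minute 65, minute 75 to minute 90, minute 135 to minute 195.
minute 15 to minute 40 overlaps B on minute 20 to minute 40.
minute 45 to minute 80 overlaps B on minute 45 to minute 65, minute 75 to minute 80.
minute 95 to minute 130 falls entirely outside B.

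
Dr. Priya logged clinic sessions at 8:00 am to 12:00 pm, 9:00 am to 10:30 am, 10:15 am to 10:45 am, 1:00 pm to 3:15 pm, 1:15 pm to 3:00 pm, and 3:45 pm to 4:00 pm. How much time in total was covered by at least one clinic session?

Merged: 8:00 am-12:00 pm, 1:00 pm-3:15 pm, 3:45 pm-4:00 pm.
Lengths: 4 h + 2 h 15 min + 15 min = 6 h 30 min.

6 h 30 min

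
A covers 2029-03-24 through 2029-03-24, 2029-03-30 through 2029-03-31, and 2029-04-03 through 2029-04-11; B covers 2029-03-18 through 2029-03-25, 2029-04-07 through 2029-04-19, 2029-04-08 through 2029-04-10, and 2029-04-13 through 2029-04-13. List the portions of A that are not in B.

2029-03-30 through 2029-03-31, 2029-04-03 through 2029-04-06

Merge the second list: 2029-03-18 through 2029-03-25, 2029-04-07 through 2029-04-19.
2029-03-24 through 2029-03-24 lies entirely inside B → drops out.
2029-03-30 through 2029-03-31 is untouched.
2029-04-03 through 2029-04-11 with B removed leaves 2029-04-03 through 2029-04-06.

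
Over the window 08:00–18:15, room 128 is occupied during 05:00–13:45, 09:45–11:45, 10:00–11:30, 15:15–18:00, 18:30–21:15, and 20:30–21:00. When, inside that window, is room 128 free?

Covered (merged): 05:00–13:45, 15:15–18:00, 18:30–21:15.
Gaps within 08:00–18:15: 13:45–15:15, 18:00–18:15.

13:45–15:15, 18:00–18:15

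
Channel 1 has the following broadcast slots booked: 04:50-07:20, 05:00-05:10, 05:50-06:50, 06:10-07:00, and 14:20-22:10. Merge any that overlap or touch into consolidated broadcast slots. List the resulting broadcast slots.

05:00-05:10 overlaps/touches 04:50-07:20 → extend to 04:50-07:20.
05:50-06:50 overlaps/touches 04:50-07:20 → extend to 04:50-07:20.
06:10-07:00 overlaps/touches 04:50-07:20 → extend to 04:50-07:20.
14:20-22:10 is disjoint → start new block.

04:50-07:20, 14:20-22:10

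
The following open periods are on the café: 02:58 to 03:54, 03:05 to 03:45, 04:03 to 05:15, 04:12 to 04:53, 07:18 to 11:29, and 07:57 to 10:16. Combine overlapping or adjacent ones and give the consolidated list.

03:05–03:45 overlaps/touches 02:58–03:54 → extend to 02:58–03:54.
04:03–05:15 is disjoint → start new block.
04:12–04:53 overlaps/touches 04:03–05:15 → extend to 04:03–05:15.
07:18–11:29 is disjoint → start new block.
07:57–10:16 overlaps/touches 07:18–11:29 → extend to 07:18–11:29.

02:58–03:54, 04:03–05:15, 07:18–11:29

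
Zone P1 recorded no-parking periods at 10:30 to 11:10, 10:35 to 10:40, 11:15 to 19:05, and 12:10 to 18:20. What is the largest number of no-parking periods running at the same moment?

2

At 10:35, 2 of the intervals are simultaneously active.
No point has more.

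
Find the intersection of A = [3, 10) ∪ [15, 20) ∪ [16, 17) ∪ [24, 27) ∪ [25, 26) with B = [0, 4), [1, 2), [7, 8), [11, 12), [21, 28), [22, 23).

[3, 4) ∪ [7, 8) ∪ [24, 27)

A, merged: [3, 10), [15, 20), [24, 27).
B, merged: [0, 4), [7, 8), [11, 12), [21, 28).
[3, 10) meets the second set on [3, 4), [7, 8).
[15, 20): no overlap with the second set.
[24, 27) meets the second set on [24, 27).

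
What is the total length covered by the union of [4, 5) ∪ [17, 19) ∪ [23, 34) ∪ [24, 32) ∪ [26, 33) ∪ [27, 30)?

14

Merged: [4, 5), [17, 19), [23, 34).
Lengths: 1 + 2 + 11 = 14.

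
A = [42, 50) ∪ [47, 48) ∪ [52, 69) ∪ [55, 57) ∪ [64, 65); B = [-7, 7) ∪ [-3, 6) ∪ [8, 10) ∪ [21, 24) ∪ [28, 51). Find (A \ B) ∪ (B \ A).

[-7, 7) ∪ [8, 10) ∪ [21, 24) ∪ [28, 42) ∪ [50, 51) ∪ [52, 69)

Merge the first list: [42, 50), [52, 69).
Merge the second list: [-7, 7), [8, 10), [21, 24), [28, 51).
Only in the first: [52, 69).
Only in the second: [-7, 7), [8, 10), [21, 24), [28, 42), [50, 51).
Together these are the periods covered by exactly one.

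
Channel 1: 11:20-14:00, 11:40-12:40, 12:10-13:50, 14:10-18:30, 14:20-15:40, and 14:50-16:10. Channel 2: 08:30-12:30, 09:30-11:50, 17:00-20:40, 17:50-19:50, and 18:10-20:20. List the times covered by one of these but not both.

08:30–11:20, 12:30–14:00, 14:10–17:00, 18:30–20:40

First set merges to 11:20–14:00, 14:10–18:30.
Second set merges to 08:30–12:30, 17:00–20:40.
A \ B = 12:30–14:00, 14:10–17:00.
B \ A = 08:30–11:20, 18:30–20:40.
Union of the two gives the symmetric difference.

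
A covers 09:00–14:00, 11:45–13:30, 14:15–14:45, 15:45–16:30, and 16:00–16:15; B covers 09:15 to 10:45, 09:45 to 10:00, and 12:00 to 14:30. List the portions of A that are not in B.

09:00-09:15, 10:45-12:00, 14:30-14:45, 15:45-16:30

A, merged: 09:00-14:00, 14:15-14:45, 15:45-16:30.
B, merged: 09:15-10:45, 12:00-14:30.
09:00-14:00 minus B → 09:00-09:15, 10:45-12:00.
14:15-14:45 minus B → 14:30-14:45.
15:45-16:30: no B overlap → unchanged.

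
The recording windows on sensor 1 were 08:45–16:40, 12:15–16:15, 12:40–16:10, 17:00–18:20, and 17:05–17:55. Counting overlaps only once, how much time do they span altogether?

9 h 15 min

Merged: 08:45–16:40, 17:00–18:20.
Lengths: 7 h 55 min + 1 h 20 min = 9 h 15 min.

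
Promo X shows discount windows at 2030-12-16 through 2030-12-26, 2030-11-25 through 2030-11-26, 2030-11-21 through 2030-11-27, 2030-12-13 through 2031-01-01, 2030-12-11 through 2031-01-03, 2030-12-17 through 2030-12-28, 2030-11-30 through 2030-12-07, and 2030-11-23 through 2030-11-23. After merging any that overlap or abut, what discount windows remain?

2030-11-21 through 2030-11-27, 2030-11-30 through 2030-12-07, 2030-12-11 through 2031-01-03

Sort by start: 2030-11-21 through 2030-11-27, 2030-11-23 through 2030-11-23, 2030-11-25 through 2030-11-26, 2030-11-30 through 2030-12-07, 2030-12-11 through 2031-01-03, 2030-12-13 through 2031-01-01, 2030-12-16 through 2030-12-26, 2030-12-17 through 2030-12-28.
2030-11-23 through 2030-11-23 overlaps/touches 2030-11-21 through 2030-11-27 → extend to 2030-11-21 through 2030-11-27.
2030-11-25 through 2030-11-26 overlaps/touches 2030-11-21 through 2030-11-27 → extend to 2030-11-21 through 2030-11-27.
2030-11-30 through 2030-12-07 is disjoint → start new block.
2030-12-11 through 2031-01-03 is disjoint → start new block.
2030-12-13 through 2031-01-01 overlaps/touches 2030-12-11 through 2031-01-03 → extend to 2030-12-11 through 2031-01-03.
2030-12-16 through 2030-12-26 overlaps/touches 2030-12-11 through 2031-01-03 → extend to 2030-12-11 through 2031-01-03.
2030-12-17 through 2030-12-28 overlaps/touches 2030-12-11 through 2031-01-03 → extend to 2030-12-11 through 2031-01-03.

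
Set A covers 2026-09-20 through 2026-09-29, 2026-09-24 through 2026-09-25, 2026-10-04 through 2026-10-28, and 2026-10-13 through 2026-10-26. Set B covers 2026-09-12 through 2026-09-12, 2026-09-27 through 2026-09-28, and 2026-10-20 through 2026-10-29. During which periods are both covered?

First set merges to 2026-09-20 through 2026-09-29, 2026-10-04 through 2026-10-28.
2026-09-20 through 2026-09-29 meets the second set on 2026-09-27 through 2026-09-28.
2026-10-04 through 2026-10-28 meets the second set on 2026-10-20 through 2026-10-28.

2026-09-27 through 2026-09-28, 2026-10-20 through 2026-10-28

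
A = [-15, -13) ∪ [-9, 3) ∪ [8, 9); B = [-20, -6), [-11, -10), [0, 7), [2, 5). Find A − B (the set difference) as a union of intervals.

B, merged: [-20, -6), [0, 7).
[-15, -13): fully covered by B → removed.
[-9, 3) minus B → [-6, 0).
[8, 9): no B overlap → unchanged.

[-6, 0) ∪ [8, 9)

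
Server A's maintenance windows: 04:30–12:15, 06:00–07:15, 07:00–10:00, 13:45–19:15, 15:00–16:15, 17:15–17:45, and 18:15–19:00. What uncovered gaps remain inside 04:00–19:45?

Covered (merged): 04:30-12:15, 13:45-19:15.
Uncovered inside 04:00-19:45: 04:00-04:30, 12:15-13:45, 19:15-19:45.

04:00-04:30, 12:15-13:45, 19:15-19:45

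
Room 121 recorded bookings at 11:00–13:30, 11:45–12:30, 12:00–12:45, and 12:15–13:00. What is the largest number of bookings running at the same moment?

4

Walk the sorted start/end points keeping a running depth.
The depth first hits 4 at 12:15.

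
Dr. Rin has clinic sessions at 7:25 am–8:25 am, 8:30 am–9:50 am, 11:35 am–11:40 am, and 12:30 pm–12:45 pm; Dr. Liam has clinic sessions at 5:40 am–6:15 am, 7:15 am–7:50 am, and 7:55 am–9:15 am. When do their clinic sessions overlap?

7:25 am–8:25 am meets the second set on 7:25 am–7:50 am, 7:55 am–8:25 am.
8:30 am–9:50 am meets the second set on 8:30 am–9:15 am.
11:35 am–11:40 am: no overlap with the second set.
12:30 pm–12:45 pm: no overlap with the second set.

7:25 am–7:50 am, 7:55 am–8:25 am, 8:30 am–9:15 am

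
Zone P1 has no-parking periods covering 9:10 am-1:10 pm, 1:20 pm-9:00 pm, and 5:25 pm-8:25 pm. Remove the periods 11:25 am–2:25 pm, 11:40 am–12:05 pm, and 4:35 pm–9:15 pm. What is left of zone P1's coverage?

9:10 am-11:25 am, 2:25 pm-4:35 pm

A, merged: 9:10 am-1:10 pm, 1:20 pm-9:00 pm.
B, merged: 11:25 am-2:25 pm, 4:35 pm-9:15 pm.
9:10 am-1:10 pm \ B = 9:10 am-11:25 am.
1:20 pm-9:00 pm \ B = 2:25 pm-4:35 pm.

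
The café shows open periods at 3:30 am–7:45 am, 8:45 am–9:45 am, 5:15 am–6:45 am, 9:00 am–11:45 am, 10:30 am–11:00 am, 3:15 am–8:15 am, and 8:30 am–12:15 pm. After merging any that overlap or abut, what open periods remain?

Sort by start: 3:15 am–8:15 am, 3:30 am–7:45 am, 5:15 am–6:45 am, 8:30 am–12:15 pm, 8:45 am–9:45 am, 9:00 am–11:45 am, 10:30 am–11:00 am.
3:30 am–7:45 am overlaps/touches 3:15 am–8:15 am → extend to 3:15 am–8:15 am.
5:15 am–6:45 am overlaps/touches 3:15 am–8:15 am → extend to 3:15 am–8:15 am.
8:30 am–12:15 pm is disjoint → start new block.
8:45 am–9:45 am overlaps/touches 8:30 am–12:15 pm → extend to 8:30 am–12:15 pm.
9:00 am–11:45 am overlaps/touches 8:30 am–12:15 pm → extend to 8:30 am–12:15 pm.
10:30 am–11:00 am overlaps/touches 8:30 am–12:15 pm → extend to 8:30 am–12:15 pm.

3:15 am–8:15 am, 8:30 am–12:15 pm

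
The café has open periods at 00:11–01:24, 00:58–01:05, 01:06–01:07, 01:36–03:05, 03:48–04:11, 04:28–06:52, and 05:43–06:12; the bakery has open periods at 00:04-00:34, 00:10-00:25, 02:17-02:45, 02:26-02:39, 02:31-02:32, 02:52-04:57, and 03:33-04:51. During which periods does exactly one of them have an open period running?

First set merges to 00:11-01:24, 01:36-03:05, 03:48-04:11, 04:28-06:52.
Second set merges to 00:04-00:34, 02:17-02:45, 02:52-04:57.
A \ B = 00:34-01:24, 01:36-02:17, 02:45-02:52, 04:57-06:52.
B \ A = 00:04-00:11, 03:05-03:48, 04:11-04:28.
Union of the two gives the symmetric difference.

00:04-00:11, 00:34-01:24, 01:36-02:17, 02:45-02:52, 03:05-03:48, 04:11-04:28, 04:57-06:52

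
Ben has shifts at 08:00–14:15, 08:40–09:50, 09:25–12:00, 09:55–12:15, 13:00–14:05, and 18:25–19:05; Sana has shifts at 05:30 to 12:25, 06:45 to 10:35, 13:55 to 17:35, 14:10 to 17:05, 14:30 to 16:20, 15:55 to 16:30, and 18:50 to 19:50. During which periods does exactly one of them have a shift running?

05:30-08:00, 12:25-13:55, 14:15-17:35, 18:25-18:50, 19:05-19:50

A, merged: 08:00-14:15, 18:25-19:05.
B, merged: 05:30-12:25, 13:55-17:35, 18:50-19:50.
A \ B = 12:25-13:55, 18:25-18:50.
B \ A = 05:30-08:00, 14:15-17:35, 19:05-19:50.
Union of the two gives the symmetric difference.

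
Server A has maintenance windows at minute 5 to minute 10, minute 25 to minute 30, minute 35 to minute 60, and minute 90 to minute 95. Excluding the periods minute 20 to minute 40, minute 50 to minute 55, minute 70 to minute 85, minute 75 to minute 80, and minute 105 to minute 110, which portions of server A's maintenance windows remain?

Merge the second list: minute 20 to minute 40, minute 50 to minute 55, minute 70 to minute 85, minute 105 to minute 110.
minute 5 to minute 10: nothing removed.
minute 25 to minute 30: entirely removed.
minute 35 to minute 60 \ B = minute 40 to minute 50, minute 55 to minute 60.
minute 90 to minute 95: nothing removed.

minute 5 to minute 10, minute 40 to minute 50, minute 55 to minute 60, minute 90 to minute 95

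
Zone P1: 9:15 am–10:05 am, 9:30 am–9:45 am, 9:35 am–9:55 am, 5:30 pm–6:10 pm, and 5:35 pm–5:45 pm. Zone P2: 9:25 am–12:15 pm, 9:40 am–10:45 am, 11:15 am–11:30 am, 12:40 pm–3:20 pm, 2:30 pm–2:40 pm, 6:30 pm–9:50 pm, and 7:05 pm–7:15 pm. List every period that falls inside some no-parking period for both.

9:25 am-10:05 am

First set merges to 9:15 am-10:05 am, 5:30 pm-6:10 pm.
Second set merges to 9:25 am-12:15 pm, 12:40 pm-3:20 pm, 6:30 pm-9:50 pm.
9:15 am-10:05 am overlaps B on 9:25 am-10:05 am.
5:30 pm-6:10 pm falls entirely outside B.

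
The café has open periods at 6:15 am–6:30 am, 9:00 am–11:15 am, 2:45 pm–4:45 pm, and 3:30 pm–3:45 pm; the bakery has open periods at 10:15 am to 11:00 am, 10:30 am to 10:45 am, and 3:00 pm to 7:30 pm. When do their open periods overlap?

A, merged: 6:15 am–6:30 am, 9:00 am–11:15 am, 2:45 pm–4:45 pm.
B, merged: 10:15 am–11:00 am, 3:00 pm–7:30 pm.
6:15 am–6:30 am: no overlap with the second set.
9:00 am–11:15 am meets the second set on 10:15 am–11:00 am.
2:45 pm–4:45 pm meets the second set on 3:00 pm–4:45 pm.

10:15 am–11:00 am, 3:00 pm–4:45 pm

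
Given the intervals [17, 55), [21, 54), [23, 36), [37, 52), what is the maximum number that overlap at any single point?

3

At 23, 3 of the intervals are simultaneously active.
No point has more.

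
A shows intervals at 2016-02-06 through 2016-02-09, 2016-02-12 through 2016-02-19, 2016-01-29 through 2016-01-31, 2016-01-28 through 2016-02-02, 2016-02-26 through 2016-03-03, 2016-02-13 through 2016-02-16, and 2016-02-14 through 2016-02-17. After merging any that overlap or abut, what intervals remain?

Sort by start: 2016-01-28 through 2016-02-02, 2016-01-29 through 2016-01-31, 2016-02-06 through 2016-02-09, 2016-02-12 through 2016-02-19, 2016-02-13 through 2016-02-16, 2016-02-14 through 2016-02-17, 2016-02-26 through 2016-03-03.
2016-01-29 through 2016-01-31 overlaps/touches 2016-01-28 through 2016-02-02 → extend to 2016-01-28 through 2016-02-02.
2016-02-06 through 2016-02-09 is disjoint → start new block.
2016-02-12 through 2016-02-19 is disjoint → start new block.
2016-02-13 through 2016-02-16 overlaps/touches 2016-02-12 through 2016-02-19 → extend to 2016-02-12 through 2016-02-19.
2016-02-14 through 2016-02-17 overlaps/touches 2016-02-12 through 2016-02-19 → extend to 2016-02-12 through 2016-02-19.
2016-02-26 through 2016-03-03 is disjoint → start new block.

2016-01-28 through 2016-02-02, 2016-02-06 through 2016-02-09, 2016-02-12 through 2016-02-19, 2016-02-26 through 2016-03-03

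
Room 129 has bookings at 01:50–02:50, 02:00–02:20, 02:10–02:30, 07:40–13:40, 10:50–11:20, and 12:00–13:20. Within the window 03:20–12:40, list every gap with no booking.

After merging, the occupied span is 01:50-02:50, 07:40-13:40.
Gaps within 03:20-12:40: 03:20-07:40.

03:20-07:40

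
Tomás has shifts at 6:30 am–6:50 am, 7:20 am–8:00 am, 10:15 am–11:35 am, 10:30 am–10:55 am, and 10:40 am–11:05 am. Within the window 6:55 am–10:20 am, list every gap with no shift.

6:55 am–7:20 am, 8:00 am–10:15 am

Covered (merged): 6:30 am–6:50 am, 7:20 am–8:00 am, 10:15 am–11:35 am.
Gaps within 6:55 am–10:20 am: 6:55 am–7:20 am, 8:00 am–10:15 am.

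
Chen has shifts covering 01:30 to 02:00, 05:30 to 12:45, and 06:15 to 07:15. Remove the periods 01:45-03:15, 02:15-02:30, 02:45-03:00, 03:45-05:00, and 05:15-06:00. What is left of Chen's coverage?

A, merged: 01:30-02:00, 05:30-12:45.
B, merged: 01:45-03:15, 03:45-05:00, 05:15-06:00.
01:30-02:00 minus B → 01:30-01:45.
05:30-12:45 minus B → 06:00-12:45.

01:30-01:45, 06:00-12:45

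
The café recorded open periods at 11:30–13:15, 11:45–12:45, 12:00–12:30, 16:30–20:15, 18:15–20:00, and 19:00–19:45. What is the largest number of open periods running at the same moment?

3

Walk the sorted start/end points keeping a running depth.
The depth first hits 3 at 12:00.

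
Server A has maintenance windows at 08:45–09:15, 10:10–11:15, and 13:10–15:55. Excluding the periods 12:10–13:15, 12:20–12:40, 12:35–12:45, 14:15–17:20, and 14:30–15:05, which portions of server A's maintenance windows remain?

Second set merges to 12:10–13:15, 14:15–17:20.
08:45–09:15 is untouched.
10:10–11:15 is untouched.
13:10–15:55 with B removed leaves 13:15–14:15.

08:45–09:15, 10:10–11:15, 13:15–14:15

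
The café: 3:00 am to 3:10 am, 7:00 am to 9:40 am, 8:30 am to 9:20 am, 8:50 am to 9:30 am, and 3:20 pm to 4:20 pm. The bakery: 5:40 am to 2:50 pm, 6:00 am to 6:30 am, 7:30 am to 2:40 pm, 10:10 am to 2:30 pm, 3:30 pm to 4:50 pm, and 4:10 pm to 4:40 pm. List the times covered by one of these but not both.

First set merges to 3:00 am–3:10 am, 7:00 am–9:40 am, 3:20 pm–4:20 pm.
Second set merges to 5:40 am–2:50 pm, 3:30 pm–4:50 pm.
Only in the first: 3:00 am–3:10 am, 3:20 pm–3:30 pm.
Only in the second: 5:40 am–7:00 am, 9:40 am–2:50 pm, 4:20 pm–4:50 pm.
Together these are the periods covered by exactly one.

3:00 am–3:10 am, 5:40 am–7:00 am, 9:40 am–2:50 pm, 3:20 pm–3:30 pm, 4:20 pm–4:50 pm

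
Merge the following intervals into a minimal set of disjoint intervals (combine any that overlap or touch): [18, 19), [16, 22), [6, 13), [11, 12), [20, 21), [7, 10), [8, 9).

Sort by start: [6, 13), [7, 10), [8, 9), [11, 12), [16, 22), [18, 19), [20, 21).
[7, 10) overlaps/touches [6, 13) → extend to [6, 13).
[8, 9) overlaps/touches [6, 13) → extend to [6, 13).
[11, 12) overlaps/touches [6, 13) → extend to [6, 13).
[16, 22) is disjoint → start new block.
[18, 19) overlaps/touches [16, 22) → extend to [16, 22).
[20, 21) overlaps/touches [16, 22) → extend to [16, 22).

[6, 13) ∪ [16, 22)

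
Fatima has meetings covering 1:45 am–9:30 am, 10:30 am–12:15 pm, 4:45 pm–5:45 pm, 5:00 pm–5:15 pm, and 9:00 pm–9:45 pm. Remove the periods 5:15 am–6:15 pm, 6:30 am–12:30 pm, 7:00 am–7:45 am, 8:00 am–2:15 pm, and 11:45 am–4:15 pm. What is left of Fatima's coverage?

1:45 am-5:15 am, 9:00 pm-9:45 pm

Merge the first list: 1:45 am-9:30 am, 10:30 am-12:15 pm, 4:45 pm-5:45 pm, 9:00 pm-9:45 pm.
Merge the second list: 5:15 am-6:15 pm.
1:45 am-9:30 am minus B → 1:45 am-5:15 am.
10:30 am-12:15 pm: fully covered by B → removed.
4:45 pm-5:45 pm: fully covered by B → removed.
9:00 pm-9:45 pm: no B overlap → unchanged.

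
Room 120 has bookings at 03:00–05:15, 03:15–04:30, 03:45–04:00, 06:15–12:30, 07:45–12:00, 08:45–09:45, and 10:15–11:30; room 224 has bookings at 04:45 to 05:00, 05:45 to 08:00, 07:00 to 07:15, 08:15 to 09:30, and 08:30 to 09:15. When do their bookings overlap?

04:45–05:00, 06:15–08:00, 08:15–09:30

First set merges to 03:00–05:15, 06:15–12:30.
Second set merges to 04:45–05:00, 05:45–08:00, 08:15–09:30.
03:00–05:15 meets the second set on 04:45–05:00.
06:15–12:30 meets the second set on 06:15–08:00, 08:15–09:30.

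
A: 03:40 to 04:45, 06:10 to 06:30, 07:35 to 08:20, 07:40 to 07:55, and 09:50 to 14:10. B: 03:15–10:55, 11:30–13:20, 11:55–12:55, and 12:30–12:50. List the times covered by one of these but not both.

First set merges to 03:40-04:45, 06:10-06:30, 07:35-08:20, 09:50-14:10.
Second set merges to 03:15-10:55, 11:30-13:20.
Only in the first: 10:55-11:30, 13:20-14:10.
Only in the second: 03:15-03:40, 04:45-06:10, 06:30-07:35, 08:20-09:50.
Together these are the periods covered by exactly one.

03:15-03:40, 04:45-06:10, 06:30-07:35, 08:20-09:50, 10:55-11:30, 13:20-14:10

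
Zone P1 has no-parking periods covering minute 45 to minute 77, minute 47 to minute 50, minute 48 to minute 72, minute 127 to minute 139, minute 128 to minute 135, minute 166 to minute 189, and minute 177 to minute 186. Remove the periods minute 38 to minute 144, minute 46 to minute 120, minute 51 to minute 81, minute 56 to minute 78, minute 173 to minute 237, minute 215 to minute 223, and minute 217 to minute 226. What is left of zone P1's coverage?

minute 166 to minute 173

Merge the first list: minute 45 to minute 77, minute 127 to minute 139, minute 166 to minute 189.
Merge the second list: minute 38 to minute 144, minute 173 to minute 237.
minute 45 to minute 77: entirely removed.
minute 127 to minute 139: entirely removed.
minute 166 to minute 189 \ B = minute 166 to minute 173.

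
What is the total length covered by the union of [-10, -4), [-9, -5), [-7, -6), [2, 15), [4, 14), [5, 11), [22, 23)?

Merged: [-10, -4), [2, 15), [22, 23).
Lengths: 6 + 13 + 1 = 20.

20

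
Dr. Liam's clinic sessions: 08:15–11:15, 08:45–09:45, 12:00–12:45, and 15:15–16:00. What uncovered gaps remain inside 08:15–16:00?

11:15–12:00, 12:45–15:15

The merged coverage is 08:15–11:15, 12:00–12:45, 15:15–16:00.
Complement within 08:15–16:00: 11:15–12:00, 12:45–15:15.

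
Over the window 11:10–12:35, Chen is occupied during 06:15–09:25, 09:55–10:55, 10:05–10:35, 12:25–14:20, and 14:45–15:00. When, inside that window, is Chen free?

Covered (merged): 06:15–09:25, 09:55–10:55, 12:25–14:20, 14:45–15:00.
Uncovered inside 11:10–12:35: 11:10–12:25.

11:10–12:25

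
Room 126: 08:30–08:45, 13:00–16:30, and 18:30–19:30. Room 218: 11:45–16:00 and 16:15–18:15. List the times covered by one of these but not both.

08:30-08:45, 11:45-13:00, 16:00-16:15, 16:30-18:15, 18:30-19:30

A \ B = 08:30-08:45, 16:00-16:15, 18:30-19:30.
B \ A = 11:45-13:00, 16:30-18:15.
Union of the two gives the symmetric difference.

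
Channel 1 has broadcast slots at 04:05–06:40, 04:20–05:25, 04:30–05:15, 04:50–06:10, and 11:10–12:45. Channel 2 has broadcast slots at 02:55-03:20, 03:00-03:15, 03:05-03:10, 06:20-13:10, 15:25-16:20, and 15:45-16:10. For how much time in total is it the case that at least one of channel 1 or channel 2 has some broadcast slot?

10 h 25 min

A, merged: 04:05–06:40, 11:10–12:45.
B, merged: 02:55–03:20, 06:20–13:10, 15:25–16:20.
A ∪ B = 02:55–03:20, 04:05–13:10, 15:25–16:20.
Total: 25 min + 9 h 5 min + 55 min = 10 h 25 min.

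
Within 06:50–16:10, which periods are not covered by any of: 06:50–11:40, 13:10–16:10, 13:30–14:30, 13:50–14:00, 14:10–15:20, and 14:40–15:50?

11:40–13:10

Covered (merged): 06:50–11:40, 13:10–16:10.
Complement within 06:50–16:10: 11:40–13:10.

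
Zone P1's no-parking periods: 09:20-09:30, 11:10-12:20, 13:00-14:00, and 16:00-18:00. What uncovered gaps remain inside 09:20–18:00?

Covered (merged): 09:20–09:30, 11:10–12:20, 13:00–14:00, 16:00–18:00.
Gaps within 09:20–18:00: 09:30–11:10, 12:20–13:00, 14:00–16:00.

09:30–11:10, 12:20–13:00, 14:00–16:00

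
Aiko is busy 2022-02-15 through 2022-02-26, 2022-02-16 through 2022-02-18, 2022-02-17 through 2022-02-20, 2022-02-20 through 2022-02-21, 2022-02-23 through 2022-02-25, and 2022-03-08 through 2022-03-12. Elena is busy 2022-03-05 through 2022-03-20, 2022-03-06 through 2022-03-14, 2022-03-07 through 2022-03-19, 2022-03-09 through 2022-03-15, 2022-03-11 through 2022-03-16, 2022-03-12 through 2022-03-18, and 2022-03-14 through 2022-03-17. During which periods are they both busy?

2022-03-08 through 2022-03-12

Merge the first list: 2022-02-15 through 2022-02-26, 2022-03-08 through 2022-03-12.
Merge the second list: 2022-03-05 through 2022-03-20.
2022-02-15 through 2022-02-26: no overlap with the second set.
2022-03-08 through 2022-03-12 meets the second set on 2022-03-08 through 2022-03-12.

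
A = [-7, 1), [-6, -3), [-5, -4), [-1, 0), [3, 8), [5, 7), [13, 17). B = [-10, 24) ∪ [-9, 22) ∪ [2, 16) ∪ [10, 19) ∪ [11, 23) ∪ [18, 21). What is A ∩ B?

A, merged: [-7, 1), [3, 8), [13, 17).
B, merged: [-10, 24).
[-7, 1) overlaps B on [-7, 1).
[3, 8) overlaps B on [3, 8).
[13, 17) overlaps B on [13, 17).

[-7, 1) ∪ [3, 8) ∪ [13, 17)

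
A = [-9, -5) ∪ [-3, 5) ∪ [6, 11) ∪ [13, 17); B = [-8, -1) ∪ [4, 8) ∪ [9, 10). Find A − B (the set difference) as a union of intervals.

[-9, -8) ∪ [-1, 4) ∪ [8, 9) ∪ [10, 11) ∪ [13, 17)

[-9, -5) minus B → [-9, -8).
[-3, 5) minus B → [-1, 4).
[6, 11) minus B → [8, 9), [10, 11).
[13, 17): no B overlap → unchanged.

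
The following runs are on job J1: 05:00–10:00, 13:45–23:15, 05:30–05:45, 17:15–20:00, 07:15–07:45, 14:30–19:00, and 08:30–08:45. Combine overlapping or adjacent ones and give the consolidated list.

05:00–10:00, 13:45–23:15

Sort by start: 05:00–10:00, 05:30–05:45, 07:15–07:45, 08:30–08:45, 13:45–23:15, 14:30–19:00, 17:15–20:00.
05:30–05:45 overlaps/touches 05:00–10:00 → extend to 05:00–10:00.
07:15–07:45 overlaps/touches 05:00–10:00 → extend to 05:00–10:00.
08:30–08:45 overlaps/touches 05:00–10:00 → extend to 05:00–10:00.
13:45–23:15 is disjoint → start new block.
14:30–19:00 overlaps/touches 13:45–23:15 → extend to 13:45–23:15.
17:15–20:00 overlaps/touches 13:45–23:15 → extend to 13:45–23:15.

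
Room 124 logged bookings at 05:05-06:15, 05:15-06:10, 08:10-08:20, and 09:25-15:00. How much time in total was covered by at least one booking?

6 h 55 min

Merged: 05:05–06:15, 08:10–08:20, 09:25–15:00.
Lengths: 1 h 10 min + 10 min + 5 h 35 min = 6 h 55 min.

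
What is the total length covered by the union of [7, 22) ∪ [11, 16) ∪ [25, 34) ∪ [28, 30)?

Merged: [7, 22), [25, 34).
Lengths: 15 + 9 = 24.

24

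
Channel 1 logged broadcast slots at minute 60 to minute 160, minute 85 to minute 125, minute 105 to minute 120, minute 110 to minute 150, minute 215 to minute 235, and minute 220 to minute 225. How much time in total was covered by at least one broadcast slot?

120 minutes

Merged: minute 60 to minute 160, minute 215 to minute 235.
Lengths: 100 minutes + 20 minutes = 120 minutes.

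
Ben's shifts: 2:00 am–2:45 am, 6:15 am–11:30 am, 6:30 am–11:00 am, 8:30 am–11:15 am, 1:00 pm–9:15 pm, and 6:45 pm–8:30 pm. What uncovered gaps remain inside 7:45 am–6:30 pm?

11:30 am-1:00 pm

The merged coverage is 2:00 am-2:45 am, 6:15 am-11:30 am, 1:00 pm-9:15 pm.
Complement within 7:45 am-6:30 pm: 11:30 am-1:00 pm.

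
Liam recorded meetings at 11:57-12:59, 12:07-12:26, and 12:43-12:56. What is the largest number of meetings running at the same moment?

At 12:07, 2 of the intervals are simultaneously active.
No point has more.

2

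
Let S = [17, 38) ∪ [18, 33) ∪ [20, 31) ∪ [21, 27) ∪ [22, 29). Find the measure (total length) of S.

Merged: [17, 38).
Length: 21.

21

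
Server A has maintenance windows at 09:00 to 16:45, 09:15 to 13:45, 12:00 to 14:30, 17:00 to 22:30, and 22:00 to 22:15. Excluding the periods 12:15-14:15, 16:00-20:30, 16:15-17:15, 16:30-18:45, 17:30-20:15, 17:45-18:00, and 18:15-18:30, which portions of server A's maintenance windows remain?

Merge the first list: 09:00–16:45, 17:00–22:30.
Merge the second list: 12:15–14:15, 16:00–20:30.
09:00–16:45 with B removed leaves 09:00–12:15, 14:15–16:00.
17:00–22:30 with B removed leaves 20:30–22:30.

09:00–12:15, 14:15–16:00, 20:30–22:30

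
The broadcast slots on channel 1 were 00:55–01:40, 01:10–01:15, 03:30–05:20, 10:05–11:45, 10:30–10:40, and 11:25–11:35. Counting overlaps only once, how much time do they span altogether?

4 h 15 min

Merged: 00:55–01:40, 03:30–05:20, 10:05–11:45.
Lengths: 45 min + 1 h 50 min + 1 h 40 min = 4 h 15 min.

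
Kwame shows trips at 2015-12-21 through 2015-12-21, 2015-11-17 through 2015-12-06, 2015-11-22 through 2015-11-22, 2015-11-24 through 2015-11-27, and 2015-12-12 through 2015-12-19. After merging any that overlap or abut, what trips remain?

2015-11-17 through 2015-12-06, 2015-12-12 through 2015-12-19, 2015-12-21 through 2015-12-21

Sort by start: 2015-11-17 through 2015-12-06, 2015-11-22 through 2015-11-22, 2015-11-24 through 2015-11-27, 2015-12-12 through 2015-12-19, 2015-12-21 through 2015-12-21.
2015-11-22 through 2015-11-22 overlaps/touches 2015-11-17 through 2015-12-06 → extend to 2015-11-17 through 2015-12-06.
2015-11-24 through 2015-11-27 overlaps/touches 2015-11-17 through 2015-12-06 → extend to 2015-11-17 through 2015-12-06.
2015-12-12 through 2015-12-19 is disjoint → start new block.
2015-12-21 through 2015-12-21 is disjoint → start new block.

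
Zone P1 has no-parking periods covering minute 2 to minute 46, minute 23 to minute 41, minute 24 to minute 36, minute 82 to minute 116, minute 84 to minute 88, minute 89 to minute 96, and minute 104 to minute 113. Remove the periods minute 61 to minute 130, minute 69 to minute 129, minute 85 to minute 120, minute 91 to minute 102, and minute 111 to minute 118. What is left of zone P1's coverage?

A, merged: minute 2 to minute 46, minute 82 to minute 116.
B, merged: minute 61 to minute 130.
minute 2 to minute 46 is untouched.
minute 82 to minute 116 lies entirely inside B → drops out.

minute 2 to minute 46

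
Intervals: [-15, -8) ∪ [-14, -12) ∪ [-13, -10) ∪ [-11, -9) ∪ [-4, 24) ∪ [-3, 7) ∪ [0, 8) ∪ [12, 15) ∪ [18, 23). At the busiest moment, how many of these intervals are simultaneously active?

Walk the sorted start/end points keeping a running depth.
The depth first hits 3 at -13.

3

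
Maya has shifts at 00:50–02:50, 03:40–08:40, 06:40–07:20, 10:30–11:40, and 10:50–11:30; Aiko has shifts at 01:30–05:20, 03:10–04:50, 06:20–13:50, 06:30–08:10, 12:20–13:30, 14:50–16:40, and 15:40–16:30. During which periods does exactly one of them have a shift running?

A, merged: 00:50–02:50, 03:40–08:40, 10:30–11:40.
B, merged: 01:30–05:20, 06:20–13:50, 14:50–16:40.
Only in the first: 00:50–01:30, 05:20–06:20.
Only in the second: 02:50–03:40, 08:40–10:30, 11:40–13:50, 14:50–16:40.
Together these are the periods covered by exactly one.

00:50–01:30, 02:50–03:40, 05:20–06:20, 08:40–10:30, 11:40–13:50, 14:50–16:40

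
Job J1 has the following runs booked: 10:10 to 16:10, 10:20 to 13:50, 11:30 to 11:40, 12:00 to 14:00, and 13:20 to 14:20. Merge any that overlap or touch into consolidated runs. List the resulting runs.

10:20–13:50 overlaps/touches 10:10–16:10 → extend to 10:10–16:10.
11:30–11:40 overlaps/touches 10:10–16:10 → extend to 10:10–16:10.
12:00–14:00 overlaps/touches 10:10–16:10 → extend to 10:10–16:10.
13:20–14:20 overlaps/touches 10:10–16:10 → extend to 10:10–16:10.

10:10–16:10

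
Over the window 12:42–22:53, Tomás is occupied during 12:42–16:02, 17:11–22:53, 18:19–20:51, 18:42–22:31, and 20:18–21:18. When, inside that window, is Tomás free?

16:02–17:11

After merging, the occupied span is 12:42–16:02, 17:11–22:53.
Uncovered inside 12:42–22:53: 16:02–17:11.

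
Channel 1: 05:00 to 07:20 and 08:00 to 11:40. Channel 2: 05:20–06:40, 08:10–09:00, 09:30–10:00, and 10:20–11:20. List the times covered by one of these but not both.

A but not B: 05:00–05:20, 06:40–07:20, 08:00–08:10, 09:00–09:30, 10:00–10:20, 11:20–11:40.
B but not A: none.
Combining gives A △ B.

05:00–05:20, 06:40–07:20, 08:00–08:10, 09:00–09:30, 10:00–10:20, 11:20–11:40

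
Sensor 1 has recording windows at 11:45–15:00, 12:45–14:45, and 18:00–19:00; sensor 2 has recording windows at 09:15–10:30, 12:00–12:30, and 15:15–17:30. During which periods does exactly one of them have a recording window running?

09:15–10:30, 11:45–12:00, 12:30–15:00, 15:15–17:30, 18:00–19:00

A, merged: 11:45–15:00, 18:00–19:00.
Only in the first: 11:45–12:00, 12:30–15:00, 18:00–19:00.
Only in the second: 09:15–10:30, 15:15–17:30.
Together these are the periods covered by exactly one.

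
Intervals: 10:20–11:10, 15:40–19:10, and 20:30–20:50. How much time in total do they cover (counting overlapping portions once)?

Merged: 10:20-11:10, 15:40-19:10, 20:30-20:50.
Lengths: 50 min + 3 h 30 min + 20 min = 4 h 40 min.

4 h 40 min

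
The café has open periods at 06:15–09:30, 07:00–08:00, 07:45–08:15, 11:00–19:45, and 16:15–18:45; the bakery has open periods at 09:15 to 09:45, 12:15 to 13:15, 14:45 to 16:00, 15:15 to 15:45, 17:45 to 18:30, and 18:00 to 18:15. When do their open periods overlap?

09:15–09:30, 12:15–13:15, 14:45–16:00, 17:45–18:30

A, merged: 06:15–09:30, 11:00–19:45.
B, merged: 09:15–09:45, 12:15–13:15, 14:45–16:00, 17:45–18:30.
06:15–09:30 overlaps B on 09:15–09:30.
11:00–19:45 overlaps B on 12:15–13:15, 14:45–16:00, 17:45–18:30.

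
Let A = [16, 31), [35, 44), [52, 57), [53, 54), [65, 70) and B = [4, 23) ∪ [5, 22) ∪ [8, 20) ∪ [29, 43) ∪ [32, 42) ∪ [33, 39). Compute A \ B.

First set merges to [16, 31), [35, 44), [52, 57), [65, 70).
Second set merges to [4, 23), [29, 43).
[16, 31) \ B = [23, 29).
[35, 44) \ B = [43, 44).
[52, 57): nothing removed.
[65, 70): nothing removed.

[23, 29) ∪ [43, 44) ∪ [52, 57) ∪ [65, 70)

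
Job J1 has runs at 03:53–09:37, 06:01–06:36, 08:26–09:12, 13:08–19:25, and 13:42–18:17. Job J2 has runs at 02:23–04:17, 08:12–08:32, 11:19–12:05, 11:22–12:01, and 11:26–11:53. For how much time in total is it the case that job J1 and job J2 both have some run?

44 min

First set merges to 03:53–09:37, 13:08–19:25.
Second set merges to 02:23–04:17, 08:12–08:32, 11:19–12:05.
A ∩ B = 03:53–04:17, 08:12–08:32.
Total: 24 min + 20 min = 44 min.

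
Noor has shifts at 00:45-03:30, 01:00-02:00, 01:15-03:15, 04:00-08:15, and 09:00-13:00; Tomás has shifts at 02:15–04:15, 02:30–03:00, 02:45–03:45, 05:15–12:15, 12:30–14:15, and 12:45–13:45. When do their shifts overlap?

Merge the first list: 00:45–03:30, 04:00–08:15, 09:00–13:00.
Merge the second list: 02:15–04:15, 05:15–12:15, 12:30–14:15.
00:45–03:30 meets the second set on 02:15–03:30.
04:00–08:15 meets the second set on 04:00–04:15, 05:15–08:15.
09:00–13:00 meets the second set on 09:00–12:15, 12:30–13:00.

02:15–03:30, 04:00–04:15, 05:15–08:15, 09:00–12:15, 12:30–13:00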